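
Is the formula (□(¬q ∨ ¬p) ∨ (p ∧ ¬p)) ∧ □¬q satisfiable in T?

Satisfiable (open branch found)

1. (□(¬q ∨ ¬p) ∨ (p ∧ ¬p)) ∧ □¬q, 0
2. □(¬q ∨ ¬p) ∨ (p ∧ ¬p), 0
3. □¬q, 0
4. ¬q, 0
5. □(¬q ∨ ¬p), 0
6. ¬q ∨ ¬p, 0
7. ¬p, 0
Accessibility: 0R0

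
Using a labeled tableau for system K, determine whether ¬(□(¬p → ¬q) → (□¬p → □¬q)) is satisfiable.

1. ¬(□(¬p → ¬q) → (□¬p → □¬q)), 0
2. □(¬p → ¬q), 0
3. ¬(□¬p → □¬q), 0
4. □¬p, 0
5. ¬□¬q, 0
6. q, 1
7. ¬p → ¬q, 1
8. ¬p, 1
9. ¬q, 1
Accessibility: 0R1
Branch closes: q and ¬q both at 1.
(One branch shown.) All branches close.

Unsatisfiable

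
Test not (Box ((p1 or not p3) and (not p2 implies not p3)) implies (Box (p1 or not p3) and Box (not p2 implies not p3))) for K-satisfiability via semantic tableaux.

Unsatisfiable (every branch closes)

1. not (Box ((p1 or not p3) and (not p2 implies not p3)) implies (Box (p1 or not p3) and Box (not p2 implies not p3))), 0
2. Box ((p1 or not p3) and (not p2 implies not p3)), 0   [neg-implies-rule on 1]
3. not (Box (p1 or not p3) and Box (not p2 implies not p3)), 0   [neg-implies-rule on 1]
4. not Box (not p2 implies not p3), 0   [neg-and-rule on 3 (branches; this branch)]
5. not (not p2 implies not p3), 1   [neg-Box-rule on 4: fresh world 1, 0R1]
6. not p2, 1   [neg-implies-rule on 5]
7. p3, 1   [neg-implies-rule on 5]
8. (p1 or not p3) and (not p2 implies not p3), 1   [Box-rule on 2 via 0R1]
9. p1 or not p3, 1   [and-rule on 8]
10. not p2 implies not p3, 1   [and-rule on 8]
11. p1, 1   [or-rule on 9 (branches; this branch)]
12. not p3, 1   [implies-rule on 10 (branches; this branch)]
Accessibility: 0R1
Branch closes: p3 and not p3 both at 1.
All branches of the tableau close; one closing branch shown above.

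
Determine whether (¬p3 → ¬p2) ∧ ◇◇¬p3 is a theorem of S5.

Tableau for the negation ¬((¬p3 → ¬p2) ∧ ◇◇¬p3):
1. ¬((¬p3 → ¬p2) ∧ ◇◇¬p3), u
2. ¬◇◇¬p3, u
3. ¬◇¬p3, u
4. p3, u
Accessibility: uRu
The negation has an open branch (countermodel exists).

Invalid (countermodel exists)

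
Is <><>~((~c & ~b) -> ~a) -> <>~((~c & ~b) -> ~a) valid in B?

Tableau for the negation ~(<><>~((~c & ~b) -> ~a) -> <>~((~c & ~b) -> ~a)):
1. ~(<><>~((~c & ~b) -> ~a) -> <>~((~c & ~b) -> ~a)), 0
2. <><>~((~c & ~b) -> ~a), 0
3. ~<>~((~c & ~b) -> ~a), 0
4. (~c & ~b) -> ~a, 0
5. ~a, 0
6. <>~((~c & ~b) -> ~a), 1
7. (~c & ~b) -> ~a, 1
8. ~a, 1
9. ~((~c & ~b) -> ~a), 2
10. ~c & ~b, 2
11. a, 2
12. ~c, 2
13. ~b, 2
Accessibility: 0R0, 0R1, 1R0, 1R1, 1R2, 2R1, 2R2
The negation has an open branch (countermodel exists).

Invalid (countermodel exists)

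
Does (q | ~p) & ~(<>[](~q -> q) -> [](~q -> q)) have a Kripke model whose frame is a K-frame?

Satisfiable

1. (q | ~p) & ~(<>[](~q -> q) -> [](~q -> q)), w0
2. q | ~p, w0
3. ~(<>[](~q -> q) -> [](~q -> q)), w0
4. <>[](~q -> q), w0
5. ~[](~q -> q), w0
6. ~p, w0
7. [](~q -> q), w1
8. ~(~q -> q), w2
9. ~q, w2
Accessibility: w0Rw1, w0Rw2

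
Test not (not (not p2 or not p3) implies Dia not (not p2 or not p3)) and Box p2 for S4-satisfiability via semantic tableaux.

Unsatisfiable

1. not (not (not p2 or not p3) implies Dia not (not p2 or not p3)) and Box p2, w0
2. not (not (not p2 or not p3) implies Dia not (not p2 or not p3)), w0   [and-rule on 1]
3. Box p2, w0   [and-rule on 1]
4. not (not p2 or not p3), w0   [neg-implies-rule on 2]
5. not Dia not (not p2 or not p3), w0   [neg-implies-rule on 2]
6. p2, w0   [neg-or-rule on 4]
7. p3, w0   [neg-or-rule on 4]
8. not p2 or not p3, w0   [neg-Dia-rule on 5 via w0Rw0]
9. not p3, w0   [or-rule on 8 (branches; this branch)]
Accessibility: w0Rw0
Branch closes: p3 and not p3 both at w0.
Every branch closes; the branch above is one of them.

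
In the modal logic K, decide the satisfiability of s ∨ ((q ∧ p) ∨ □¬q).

1. s ∨ ((q ∧ p) ∨ □¬q), w0
2. (q ∧ p) ∨ □¬q, w0   [∨-rule on 1 (branches; this branch)]
3. □¬q, w0   [∨-rule on 2 (branches; this branch)]

Yes, satisfiable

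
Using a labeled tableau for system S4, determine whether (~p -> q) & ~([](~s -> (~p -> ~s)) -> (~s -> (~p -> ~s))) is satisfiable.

1. (~p -> q) & ~([](~s -> (~p -> ~s)) -> (~s -> (~p -> ~s))), 0
2. ~p -> q, 0   [&-rule on 1]
3. ~([](~s -> (~p -> ~s)) -> (~s -> (~p -> ~s))), 0   [&-rule on 1]
4. [](~s -> (~p -> ~s)), 0   [~->-rule on 3]
5. ~(~s -> (~p -> ~s)), 0   [~->-rule on 3]
6. ~s, 0   [~->-rule on 5]
7. ~(~p -> ~s), 0   [~->-rule on 5]
8. ~p, 0   [~->-rule on 7]
9. s, 0   [~->-rule on 7]
Accessibility: 0R0
Branch closes: s and ~s both at 0.
All branches of the tableau close; one closing branch shown above.

No, unsatisfiable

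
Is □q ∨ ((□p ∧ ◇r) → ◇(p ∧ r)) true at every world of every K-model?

Valid in K

Tableau for the negation ¬(□q ∨ ((□p ∧ ◇r) → ◇(p ∧ r))):
1. ¬(□q ∨ ((□p ∧ ◇r) → ◇(p ∧ r))), 0
2. ¬□q, 0
3. ¬((□p ∧ ◇r) → ◇(p ∧ r)), 0
4. □p ∧ ◇r, 0
5. ¬◇(p ∧ r), 0
6. □p, 0
7. ◇r, 0
8. ¬q, 1
9. ¬(p ∧ r), 1
10. p, 1
11. ¬r, 1
12. r, 2
13. ¬(p ∧ r), 2
14. p, 2
15. ¬r, 2
Accessibility: 0R1, 0R2
Branch closes: r and ¬r both at 2.
Every branch of the negation's tableau closes; the branch above is one of them.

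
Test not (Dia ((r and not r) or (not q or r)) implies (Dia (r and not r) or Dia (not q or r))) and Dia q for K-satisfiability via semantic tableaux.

Unsatisfiable (every branch closes)

1. not (Dia ((r and not r) or (not q or r)) implies (Dia (r and not r) or Dia (not q or r))) and Dia q, w0
2. not (Dia ((r and not r) or (not q or r)) implies (Dia (r and not r) or Dia (not q or r))), w0   [and-rule on 1]
3. Dia q, w0   [and-rule on 1]
4. Dia ((r and not r) or (not q or r)), w0   [neg-implies-rule on 2]
5. not (Dia (r and not r) or Dia (not q or r)), w0   [neg-implies-rule on 2]
6. not Dia (r and not r), w0   [neg-or-rule on 5]
7. not Dia (not q or r), w0   [neg-or-rule on 5]
8. q, w1   [Dia-rule on 3: fresh world w1, w0Rw1]
9. not (r and not r), w1   [neg-Dia-rule on 6 via w0Rw1]
10. not (not q or r), w1   [neg-Dia-rule on 7 via w0Rw1]
11. not r, w1   [neg-or-rule on 10]
12. (r and not r) or (not q or r), w2   [Dia-rule on 4: fresh world w2, w0Rw2]
13. not (r and not r), w2   [neg-Dia-rule on 6 via w0Rw2]
14. not (not q or r), w2   [neg-Dia-rule on 7 via w0Rw2]
15. q, w2   [neg-or-rule on 14]
16. not r, w2   [neg-or-rule on 14]
17. not q or r, w2   [or-rule on 12 (branches; this branch)]
18. r, w2   [or-rule on 17 (branches; this branch)]
Accessibility: w0Rw1, w0Rw2
Branch closes: r and not r both at w2.
(One branch shown.) All branches close.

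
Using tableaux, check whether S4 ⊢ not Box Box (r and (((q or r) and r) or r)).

Invalid (countermodel exists)

Tableau for the negation Box Box (r and (((q or r) and r) or r)):
1. Box Box (r and (((q or r) and r) or r)), w0
2. Box (r and (((q or r) and r) or r)), w0
3. r and (((q or r) and r) or r), w0
4. r, w0
5. ((q or r) and r) or r, w0
Accessibility: w0Rw0
The negation has an open branch (countermodel exists).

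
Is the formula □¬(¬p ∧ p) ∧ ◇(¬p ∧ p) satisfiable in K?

1. □¬(¬p ∧ p) ∧ ◇(¬p ∧ p), 0
2. □¬(¬p ∧ p), 0   [∧-rule on 1]
3. ◇(¬p ∧ p), 0   [∧-rule on 1]
4. ¬p ∧ p, 1   [◇-rule on 3: fresh world 1, 0R1]
5. ¬p, 1   [∧-rule on 4]
6. p, 1   [∧-rule on 4]
Accessibility: 0R1
Branch closes: p and ¬p both at 1.
(One branch shown.) All branches close.

No, unsatisfiable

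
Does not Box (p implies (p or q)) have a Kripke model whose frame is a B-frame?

1. not Box (p implies (p or q)), 0
2. not (p implies (p or q)), 1
3. p, 1
4. not (p or q), 1
5. not p, 1
6. not q, 1
Accessibility: 0R0, 0R1, 1R0, 1R1
Branch closes: p and not p both at 1.
All branches of the tableau close; one closing branch shown above.

Unsatisfiable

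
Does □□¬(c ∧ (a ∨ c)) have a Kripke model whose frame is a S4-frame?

Yes, satisfiable

1. □□¬(c ∧ (a ∨ c)), w0
2. □¬(c ∧ (a ∨ c)), w0   [□-rule on 1 via w0Rw0]
3. ¬(c ∧ (a ∨ c)), w0   [□-rule on 2 via w0Rw0]
4. ¬(a ∨ c), w0   [¬∧-rule on 3 (branches; this branch)]
5. ¬a, w0   [¬∨-rule on 4]
6. ¬c, w0   [¬∨-rule on 4]
Accessibility: w0Rw0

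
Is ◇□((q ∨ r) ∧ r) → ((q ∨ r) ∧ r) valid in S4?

Invalid (countermodel exists)

Tableau for the negation ¬(◇□((q ∨ r) ∧ r) → ((q ∨ r) ∧ r)):
1. ¬(◇□((q ∨ r) ∧ r) → ((q ∨ r) ∧ r)), u
2. ◇□((q ∨ r) ∧ r), u
3. ¬((q ∨ r) ∧ r), u
4. ¬r, u
5. □((q ∨ r) ∧ r), v
6. (q ∨ r) ∧ r, v
7. q ∨ r, v
8. r, v
Accessibility: uRu, uRv, vRv
The negation has an open branch (countermodel exists).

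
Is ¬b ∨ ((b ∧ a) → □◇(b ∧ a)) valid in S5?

Tableau for the negation ¬(¬b ∨ ((b ∧ a) → □◇(b ∧ a))):
1. ¬(¬b ∨ ((b ∧ a) → □◇(b ∧ a))), 0
2. b, 0
3. ¬((b ∧ a) → □◇(b ∧ a)), 0
4. b ∧ a, 0
5. ¬□◇(b ∧ a), 0
6. a, 0
7. ¬◇(b ∧ a), 1
8. ¬(b ∧ a), 0
9. ¬(b ∧ a), 1
10. ¬a, 0
Accessibility: 0R0, 0R1, 1R0, 1R1
Branch closes: a and ¬a both at 0.
Every branch of the negation's tableau closes; the branch above is one of them.

Valid in S5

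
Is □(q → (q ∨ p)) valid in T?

Valid

Tableau for the negation ¬□(q → (q ∨ p)):
1. ¬□(q → (q ∨ p)), u
2. ¬(q → (q ∨ p)), v   [¬□-rule on 1: fresh world v, uRv]
3. q, v   [¬→-rule on 2]
4. ¬(q ∨ p), v   [¬→-rule on 2]
5. ¬q, v   [¬∨-rule on 4]
6. ¬p, v   [¬∨-rule on 4]
Accessibility: uRu, uRv, vRv
Branch closes: q and ¬q both at v.
All branches of the negation close; one closing branch shown above.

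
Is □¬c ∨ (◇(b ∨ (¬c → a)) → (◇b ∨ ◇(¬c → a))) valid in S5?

Valid

Tableau for the negation ¬(□¬c ∨ (◇(b ∨ (¬c → a)) → (◇b ∨ ◇(¬c → a)))):
1. ¬(□¬c ∨ (◇(b ∨ (¬c → a)) → (◇b ∨ ◇(¬c → a)))), w0
2. ¬□¬c, w0   [¬∨-rule on 1]
3. ¬(◇(b ∨ (¬c → a)) → (◇b ∨ ◇(¬c → a))), w0   [¬∨-rule on 1]
4. ◇(b ∨ (¬c → a)), w0   [¬→-rule on 3]
5. ¬(◇b ∨ ◇(¬c → a)), w0   [¬→-rule on 3]
6. ¬◇b, w0   [¬∨-rule on 5]
7. ¬◇(¬c → a), w0   [¬∨-rule on 5]
8. ¬b, w0   [¬◇-rule on 6 via w0Rw0]
9. ¬(¬c → a), w0   [¬◇-rule on 7 via w0Rw0]
10. ¬c, w0   [¬→-rule on 9]
11. ¬a, w0   [¬→-rule on 9]
12. c, w1   [¬□-rule on 2: fresh world w1, w0Rw1]
13. ¬b, w1   [¬◇-rule on 6 via w0Rw1]
14. ¬(¬c → a), w1   [¬◇-rule on 7 via w0Rw1]
15. ¬c, w1   [¬→-rule on 14]
16. ¬a, w1   [¬→-rule on 14]
Accessibility: w0Rw0, w0Rw1, w1Rw0, w1Rw1
Branch closes: c and ¬c both at w1.
Every branch of the negation's tableau closes; the branch above is one of them.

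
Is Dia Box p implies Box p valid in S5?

Yes, valid

Tableau for the negation not (Dia Box p implies Box p):
1. not (Dia Box p implies Box p), w0
2. Dia Box p, w0
3. not Box p, w0
4. Box p, w1
5. p, w0
6. p, w1
7. not p, w2
8. p, w2
Accessibility: w0Rw0, w0Rw1, w0Rw2, w1Rw0, w1Rw1, w1Rw2, w2Rw0, w2Rw1, w2Rw2
Branch closes: p and not p both at w2.
Every branch of the negation's tableau closes; the branch above is one of them.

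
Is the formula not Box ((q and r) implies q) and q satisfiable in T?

Unsatisfiable (every branch closes)

1. not Box ((q and r) implies q) and q, w0
2. not Box ((q and r) implies q), w0   [and-rule on 1]
3. q, w0   [and-rule on 1]
4. not ((q and r) implies q), w1   [neg-Box-rule on 2: fresh world w1, w0Rw1]
5. q and r, w1   [neg-implies-rule on 4]
6. not q, w1   [neg-implies-rule on 4]
7. q, w1   [and-rule on 5]
8. r, w1   [and-rule on 5]
Accessibility: w0Rw0, w0Rw1, w1Rw1
Branch closes: q and not q both at w1.
(One branch shown.) All branches close.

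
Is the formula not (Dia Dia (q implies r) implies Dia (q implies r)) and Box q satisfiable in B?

Satisfiable (open branch found)

1. not (Dia Dia (q implies r) implies Dia (q implies r)) and Box q, u
2. not (Dia Dia (q implies r) implies Dia (q implies r)), u   [and-rule on 1]
3. Box q, u   [and-rule on 1]
4. Dia Dia (q implies r), u   [neg-implies-rule on 2]
5. not Dia (q implies r), u   [neg-implies-rule on 2]
6. q, u   [Box-rule on 3 via uRu]
7. not (q implies r), u   [neg-Dia-rule on 5 via uRu]
8. not r, u   [neg-implies-rule on 7]
9. Dia (q implies r), v   [Dia-rule on 4: fresh world v, uRv]
10. q, v   [Box-rule on 3 via uRv]
11. not (q implies r), v   [neg-Dia-rule on 5 via uRv]
12. not r, v   [neg-implies-rule on 11]
13. q implies r, w   [Dia-rule on 9: fresh world w, vRw]
14. r, w   [implies-rule on 13 (branches; this branch)]
Accessibility: uRu, uRv, vRu, vRv, vRw, wRv, wRw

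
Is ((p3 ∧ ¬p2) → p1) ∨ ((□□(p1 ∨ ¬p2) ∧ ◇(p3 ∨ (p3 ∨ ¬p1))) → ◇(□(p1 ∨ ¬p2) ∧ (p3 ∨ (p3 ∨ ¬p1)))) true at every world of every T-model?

Yes, valid

Tableau for the negation ¬(((p3 ∧ ¬p2) → p1) ∨ ((□□(p1 ∨ ¬p2) ∧ ◇(p3 ∨ (p3 ∨ ¬p1))) → ◇(□(p1 ∨ ¬p2) ∧ (p3 ∨ (p3 ∨ ¬p1))))):
1. ¬(((p3 ∧ ¬p2) → p1) ∨ ((□□(p1 ∨ ¬p2) ∧ ◇(p3 ∨ (p3 ∨ ¬p1))) → ◇(□(p1 ∨ ¬p2) ∧ (p3 ∨ (p3 ∨ ¬p1))))), u
2. ¬((p3 ∧ ¬p2) → p1), u   [¬∨-rule on 1]
3. ¬((□□(p1 ∨ ¬p2) ∧ ◇(p3 ∨ (p3 ∨ ¬p1))) → ◇(□(p1 ∨ ¬p2) ∧ (p3 ∨ (p3 ∨ ¬p1)))), u   [¬∨-rule on 1]
4. p3 ∧ ¬p2, u   [¬→-rule on 2]
5. ¬p1, u   [¬→-rule on 2]
6. □□(p1 ∨ ¬p2) ∧ ◇(p3 ∨ (p3 ∨ ¬p1)), u   [¬→-rule on 3]
7. ¬◇(□(p1 ∨ ¬p2) ∧ (p3 ∨ (p3 ∨ ¬p1))), u   [¬→-rule on 3]
8. p3, u   [∧-rule on 4]
9. ¬p2, u   [∧-rule on 4]
10. □□(p1 ∨ ¬p2), u   [∧-rule on 6]
11. ◇(p3 ∨ (p3 ∨ ¬p1)), u   [∧-rule on 6]
12. ¬(□(p1 ∨ ¬p2) ∧ (p3 ∨ (p3 ∨ ¬p1))), u   [¬◇-rule on 7 via uRu]
13. □(p1 ∨ ¬p2), u   [□-rule on 10 via uRu]
14. p1 ∨ ¬p2, u   [□-rule on 13 via uRu]
15. ¬□(p1 ∨ ¬p2), u   [¬∧-rule on 12 (branches; this branch)]
16. p3 ∨ (p3 ∨ ¬p1), v   [◇-rule on 11: fresh world v, uRv]
17. ¬(□(p1 ∨ ¬p2) ∧ (p3 ∨ (p3 ∨ ¬p1))), v   [¬◇-rule on 7 via uRv]
18. □(p1 ∨ ¬p2), v   [□-rule on 10 via uRv]
19. p1 ∨ ¬p2, v   [□-rule on 13 via uRv]
20. p3 ∨ ¬p1, v   [∨-rule on 16 (branches; this branch)]
21. ¬□(p1 ∨ ¬p2), v   [¬∧-rule on 17 (branches; this branch)]
22. ¬p2, v   [∨-rule on 19 (branches; this branch)]
23. ¬p1, v   [∨-rule on 20 (branches; this branch)]
24. ¬(p1 ∨ ¬p2), w   [¬□-rule on 15: fresh world w, uRw]
25. ¬p1, w   [¬∨-rule on 24]
26. p2, w   [¬∨-rule on 24]
27. ¬(□(p1 ∨ ¬p2) ∧ (p3 ∨ (p3 ∨ ¬p1))), w   [¬◇-rule on 7 via uRw]
28. □(p1 ∨ ¬p2), w   [□-rule on 10 via uRw]
29. p1 ∨ ¬p2, w   [□-rule on 13 via uRw]
30. ¬(p3 ∨ (p3 ∨ ¬p1)), w   [¬∧-rule on 27 (branches; this branch)]
31. ¬p3, w   [¬∨-rule on 30]
32. ¬(p3 ∨ ¬p1), w   [¬∨-rule on 30]
33. p1, w   [¬∨-rule on 32]
Accessibility: uRu, uRv, uRw, vRv, wRw
Branch closes: p1 and ¬p1 both at w.
All branches of the negation close; one closing branch shown above.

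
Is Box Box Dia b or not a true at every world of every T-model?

Tableau for the negation not (Box Box Dia b or not a):
1. not (Box Box Dia b or not a), 0
2. not Box Box Dia b, 0   [neg-or-rule on 1]
3. a, 0   [neg-or-rule on 1]
4. not Box Dia b, 1   [neg-Box-rule on 2: fresh world 1, 0R1]
5. not Dia b, 2   [neg-Box-rule on 4: fresh world 2, 1R2]
6. not b, 2   [neg-Dia-rule on 5 via 2R2]
Accessibility: 0R0, 0R1, 1R1, 1R2, 2R2
The negation has an open branch (countermodel exists).

Not valid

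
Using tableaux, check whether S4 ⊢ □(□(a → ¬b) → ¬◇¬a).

Tableau for the negation ¬□(□(a → ¬b) → ¬◇¬a):
1. ¬□(□(a → ¬b) → ¬◇¬a), u
2. ¬(□(a → ¬b) → ¬◇¬a), v   [¬□-rule on 1: fresh world v, uRv]
3. □(a → ¬b), v   [¬→-rule on 2]
4. ◇¬a, v   [¬→-rule on 2]
5. a → ¬b, v   [□-rule on 3 via vRv]
6. ¬b, v   [→-rule on 5 (branches; this branch)]
7. ¬a, w   [◇-rule on 4: fresh world w, vRw]
8. a → ¬b, w   [□-rule on 3 via vRw]
9. ¬b, w   [→-rule on 8 (branches; this branch)]
Accessibility: uRu, uRv, uRw, vRv, vRw, wRw
The negation has an open branch (countermodel exists).

No, not valid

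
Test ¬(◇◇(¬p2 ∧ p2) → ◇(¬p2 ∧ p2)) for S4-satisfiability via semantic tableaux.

Unsatisfiable (every branch closes)

1. ¬(◇◇(¬p2 ∧ p2) → ◇(¬p2 ∧ p2)), u
2. ◇◇(¬p2 ∧ p2), u
3. ¬◇(¬p2 ∧ p2), u
4. ¬(¬p2 ∧ p2), u
5. ¬p2, u
6. ◇(¬p2 ∧ p2), v
7. ¬(¬p2 ∧ p2), v
8. ¬p2, v
9. ¬p2 ∧ p2, w
10. ¬p2, w
11. p2, w
Accessibility: uRu, uRv, uRw, vRv, vRw, wRw
Branch closes: p2 and ¬p2 both at w.
All branches of the tableau close; one closing branch shown above.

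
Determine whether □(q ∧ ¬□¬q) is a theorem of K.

Invalid (countermodel exists)

Tableau for the negation ¬□(q ∧ ¬□¬q):
1. ¬□(q ∧ ¬□¬q), w0
2. ¬(q ∧ ¬□¬q), w1   [¬□-rule on 1: fresh world w1, w0Rw1]
3. □¬q, w1   [¬∧-rule on 2 (branches; this branch)]
Accessibility: w0Rw1
The negation has an open branch (countermodel exists).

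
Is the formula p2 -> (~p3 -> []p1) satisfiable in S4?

Yes, satisfiable

1. p2 -> (~p3 -> []p1), 0
2. ~p3 -> []p1, 0   [->-rule on 1 (branches; this branch)]
3. []p1, 0   [->-rule on 2 (branches; this branch)]
4. p1, 0   [[]-rule on 3 via 0R0]
Accessibility: 0R0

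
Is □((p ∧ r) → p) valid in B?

Tableau for the negation ¬□((p ∧ r) → p):
1. ¬□((p ∧ r) → p), u
2. ¬((p ∧ r) → p), v
3. p ∧ r, v
4. ¬p, v
5. p, v
6. r, v
Accessibility: uRu, uRv, vRu, vRv
Branch closes: p and ¬p both at v.
Every branch of the negation's tableau closes; the branch above is one of them.

Valid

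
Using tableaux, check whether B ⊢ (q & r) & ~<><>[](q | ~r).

Tableau for the negation ~((q & r) & ~<><>[](q | ~r)):
1. ~((q & r) & ~<><>[](q | ~r)), 0
2. <><>[](q | ~r), 0   [~&-rule on 1 (branches; this branch)]
3. <>[](q | ~r), 1   [<>-rule on 2: fresh world 1, 0R1]
4. [](q | ~r), 2   [<>-rule on 3: fresh world 2, 1R2]
5. q | ~r, 1   [[]-rule on 4 via 2R1]
6. q | ~r, 2   [[]-rule on 4 via 2R2]
7. ~r, 1   [|-rule on 5 (branches; this branch)]
8. ~r, 2   [|-rule on 6 (branches; this branch)]
Accessibility: 0R0, 0R1, 1R0, 1R1, 1R2, 2R1, 2R2
The negation has an open branch (countermodel exists).

No, not valid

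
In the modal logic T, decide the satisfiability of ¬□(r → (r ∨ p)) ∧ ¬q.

1. ¬□(r → (r ∨ p)) ∧ ¬q, w0
2. ¬□(r → (r ∨ p)), w0   [∧-rule on 1]
3. ¬q, w0   [∧-rule on 1]
4. ¬(r → (r ∨ p)), w1   [¬□-rule on 2: fresh world w1, w0Rw1]
5. r, w1   [¬→-rule on 4]
6. ¬(r ∨ p), w1   [¬→-rule on 4]
7. ¬r, w1   [¬∨-rule on 6]
8. ¬p, w1   [¬∨-rule on 6]
Accessibility: w0Rw0, w0Rw1, w1Rw1
Branch closes: r and ¬r both at w1.
(One branch shown.) All branches close.

Unsatisfiable (every branch closes)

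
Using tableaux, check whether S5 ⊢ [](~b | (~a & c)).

No, not valid

Tableau for the negation ~[](~b | (~a & c)):
1. ~[](~b | (~a & c)), 0
2. ~(~b | (~a & c)), 1
3. b, 1
4. ~(~a & c), 1
5. ~c, 1
Accessibility: 0R0, 0R1, 1R0, 1R1
The negation has an open branch (countermodel exists).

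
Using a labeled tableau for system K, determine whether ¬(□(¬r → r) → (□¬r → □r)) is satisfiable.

Unsatisfiable

1. ¬(□(¬r → r) → (□¬r → □r)), 0
2. □(¬r → r), 0
3. ¬(□¬r → □r), 0
4. □¬r, 0
5. ¬□r, 0
6. ¬r, 1
7. ¬r → r, 1
8. r, 1
Accessibility: 0R1
Branch closes: r and ¬r both at 1.
Every branch closes; the branch above is one of them.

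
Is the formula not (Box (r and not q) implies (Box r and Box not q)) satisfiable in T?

1. not (Box (r and not q) implies (Box r and Box not q)), u
2. Box (r and not q), u   [neg-implies-rule on 1]
3. not (Box r and Box not q), u   [neg-implies-rule on 1]
4. r and not q, u   [Box-rule on 2 via uRu]
5. r, u   [and-rule on 4]
6. not q, u   [and-rule on 4]
7. not Box not q, u   [neg-and-rule on 3 (branches; this branch)]
8. q, v   [neg-Box-rule on 7: fresh world v, uRv]
9. r and not q, v   [Box-rule on 2 via uRv]
10. r, v   [and-rule on 9]
11. not q, v   [and-rule on 9]
Accessibility: uRu, uRv, vRv
Branch closes: q and not q both at v.
(One branch shown.) All branches close.

Unsatisfiable (every branch closes)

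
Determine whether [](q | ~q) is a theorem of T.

Valid in T

Tableau for the negation ~[](q | ~q):
1. ~[](q | ~q), w0
2. ~(q | ~q), w1
3. ~q, w1
4. q, w1
Accessibility: w0Rw0, w0Rw1, w1Rw1
Branch closes: q and ~q both at w1.
Every branch of the negation's tableau closes; the branch above is one of them.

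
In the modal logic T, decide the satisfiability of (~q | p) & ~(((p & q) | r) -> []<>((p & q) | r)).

1. (~q | p) & ~(((p & q) | r) -> []<>((p & q) | r)), u
2. ~q | p, u   [&-rule on 1]
3. ~(((p & q) | r) -> []<>((p & q) | r)), u   [&-rule on 1]
4. (p & q) | r, u   [~->-rule on 3]
5. ~[]<>((p & q) | r), u   [~->-rule on 3]
6. p, u   [|-rule on 2 (branches; this branch)]
7. r, u   [|-rule on 4 (branches; this branch)]
8. ~<>((p & q) | r), v   [~[]-rule on 5: fresh world v, uRv]
9. ~((p & q) | r), v   [~<>-rule on 8 via vRv]
10. ~(p & q), v   [~|-rule on 9]
11. ~r, v   [~|-rule on 9]
12. ~q, v   [~&-rule on 10 (branches; this branch)]
Accessibility: uRu, uRv, vRv

Satisfiable (open branch found)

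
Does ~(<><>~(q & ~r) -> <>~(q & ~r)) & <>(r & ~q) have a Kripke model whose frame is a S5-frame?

No, unsatisfiable

1. ~(<><>~(q & ~r) -> <>~(q & ~r)) & <>(r & ~q), w0
2. ~(<><>~(q & ~r) -> <>~(q & ~r)), w0   [&-rule on 1]
3. <>(r & ~q), w0   [&-rule on 1]
4. <><>~(q & ~r), w0   [~->-rule on 2]
5. ~<>~(q & ~r), w0   [~->-rule on 2]
6. q & ~r, w0   [~<>-rule on 5 via w0Rw0]
7. q, w0   [&-rule on 6]
8. ~r, w0   [&-rule on 6]
9. r & ~q, w1   [<>-rule on 3: fresh world w1, w0Rw1]
10. r, w1   [&-rule on 9]
11. ~q, w1   [&-rule on 9]
12. q & ~r, w1   [~<>-rule on 5 via w0Rw1]
13. q, w1   [&-rule on 12]
14. ~r, w1   [&-rule on 12]
Accessibility: w0Rw0, w0Rw1, w1Rw0, w1Rw1
Branch closes: q and ~q both at w1.
All branches of the tableau close; one closing branch shown above.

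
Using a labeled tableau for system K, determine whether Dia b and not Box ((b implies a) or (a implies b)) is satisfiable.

1. Dia b and not Box ((b implies a) or (a implies b)), w0
2. Dia b, w0
3. not Box ((b implies a) or (a implies b)), w0
4. b, w1
5. not ((b implies a) or (a implies b)), w2
6. not (b implies a), w2
7. not (a implies b), w2
8. b, w2
9. not a, w2
10. a, w2
11. not b, w2
Accessibility: w0Rw1, w0Rw2
Branch closes: a and not a both at w2.
All branches of the tableau close; one closing branch shown above.

Unsatisfiable (every branch closes)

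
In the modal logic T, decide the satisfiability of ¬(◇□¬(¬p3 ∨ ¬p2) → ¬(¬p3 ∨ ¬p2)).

Satisfiable (open branch found)

1. ¬(◇□¬(¬p3 ∨ ¬p2) → ¬(¬p3 ∨ ¬p2)), u
2. ◇□¬(¬p3 ∨ ¬p2), u
3. ¬p3 ∨ ¬p2, u
4. ¬p2, u
5. □¬(¬p3 ∨ ¬p2), v
6. ¬(¬p3 ∨ ¬p2), v
7. p3, v
8. p2, v
Accessibility: uRu, uRv, vRv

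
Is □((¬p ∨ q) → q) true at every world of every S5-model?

Not valid

Tableau for the negation ¬□((¬p ∨ q) → q):
1. ¬□((¬p ∨ q) → q), u
2. ¬((¬p ∨ q) → q), v   [¬□-rule on 1: fresh world v, uRv]
3. ¬p ∨ q, v   [¬→-rule on 2]
4. ¬q, v   [¬→-rule on 2]
5. ¬p, v   [∨-rule on 3 (branches; this branch)]
Accessibility: uRu, uRv, vRu, vRv
The negation has an open branch (countermodel exists).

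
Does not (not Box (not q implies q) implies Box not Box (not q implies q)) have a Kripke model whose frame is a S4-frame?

1. not (not Box (not q implies q) implies Box not Box (not q implies q)), w0
2. not Box (not q implies q), w0
3. not Box not Box (not q implies q), w0
4. not (not q implies q), w1
5. not q, w1
6. Box (not q implies q), w2
7. not q implies q, w2
8. q, w2
Accessibility: w0Rw0, w0Rw1, w0Rw2, w1Rw1, w2Rw2

Satisfiable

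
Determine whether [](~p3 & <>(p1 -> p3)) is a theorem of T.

Tableau for the negation ~[](~p3 & <>(p1 -> p3)):
1. ~[](~p3 & <>(p1 -> p3)), 0
2. ~(~p3 & <>(p1 -> p3)), 1
3. ~<>(p1 -> p3), 1
4. ~(p1 -> p3), 1
5. p1, 1
6. ~p3, 1
Accessibility: 0R0, 0R1, 1R1
The negation has an open branch (countermodel exists).

No, not valid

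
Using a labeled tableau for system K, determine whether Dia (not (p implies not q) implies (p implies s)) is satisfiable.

Satisfiable

1. Dia (not (p implies not q) implies (p implies s)), u
2. not (p implies not q) implies (p implies s), v
3. p implies s, v
4. s, v
Accessibility: uRv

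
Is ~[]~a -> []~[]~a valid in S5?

Tableau for the negation ~(~[]~a -> []~[]~a):
1. ~(~[]~a -> []~[]~a), 0
2. ~[]~a, 0   [~->-rule on 1]
3. ~[]~[]~a, 0   [~->-rule on 1]
4. a, 1   [~[]-rule on 2: fresh world 1, 0R1]
5. []~a, 2   [~[]-rule on 3: fresh world 2, 0R2]
6. ~a, 0   [[]-rule on 5 via 2R0]
7. ~a, 1   [[]-rule on 5 via 2R1]
Accessibility: 0R0, 0R1, 0R2, 1R0, 1R1, 1R2, 2R0, 2R1, 2R2
Branch closes: a and ~a both at 1.
Every branch of the negation's tableau closes; the branch above is one of them.

Valid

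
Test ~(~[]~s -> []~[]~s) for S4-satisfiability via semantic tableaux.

1. ~(~[]~s -> []~[]~s), u
2. ~[]~s, u   [~->-rule on 1]
3. ~[]~[]~s, u   [~->-rule on 1]
4. s, v   [~[]-rule on 2: fresh world v, uRv]
5. []~s, w   [~[]-rule on 3: fresh world w, uRw]
6. ~s, w   [[]-rule on 5 via wRw]
Accessibility: uRu, uRv, uRw, vRv, wRw

Yes, satisfiable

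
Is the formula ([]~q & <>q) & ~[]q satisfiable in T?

No, unsatisfiable

1. ([]~q & <>q) & ~[]q, 0
2. []~q & <>q, 0   [&-rule on 1]
3. ~[]q, 0   [&-rule on 1]
4. []~q, 0   [&-rule on 2]
5. <>q, 0   [&-rule on 2]
6. ~q, 0   [[]-rule on 4 via 0R0]
7. ~q, 1   [~[]-rule on 3: fresh world 1, 0R1]
8. q, 2   [<>-rule on 5: fresh world 2, 0R2]
9. ~q, 2   [[]-rule on 4 via 0R2]
Accessibility: 0R0, 0R1, 0R2, 1R1, 2R2
Branch closes: q and ~q both at 2.
(One branch shown.) All branches close.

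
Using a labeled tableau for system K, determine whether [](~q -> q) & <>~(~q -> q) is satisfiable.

Unsatisfiable

1. [](~q -> q) & <>~(~q -> q), u
2. [](~q -> q), u
3. <>~(~q -> q), u
4. ~(~q -> q), v
5. ~q, v
6. ~q -> q, v
7. q, v
Accessibility: uRv
Branch closes: q and ~q both at v.
Every branch closes; the branch above is one of them.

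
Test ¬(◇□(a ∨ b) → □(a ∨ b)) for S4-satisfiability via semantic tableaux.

Yes, satisfiable

1. ¬(◇□(a ∨ b) → □(a ∨ b)), 0
2. ◇□(a ∨ b), 0
3. ¬□(a ∨ b), 0
4. □(a ∨ b), 1
5. a ∨ b, 1
6. b, 1
7. ¬(a ∨ b), 2
8. ¬a, 2
9. ¬b, 2
Accessibility: 0R0, 0R1, 0R2, 1R1, 2R2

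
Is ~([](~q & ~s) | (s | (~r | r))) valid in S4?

Invalid (countermodel exists)

Tableau for the negation [](~q & ~s) | (s | (~r | r)):
1. [](~q & ~s) | (s | (~r | r)), 0
2. s | (~r | r), 0
3. ~r | r, 0
4. r, 0
Accessibility: 0R0
The negation has an open branch (countermodel exists).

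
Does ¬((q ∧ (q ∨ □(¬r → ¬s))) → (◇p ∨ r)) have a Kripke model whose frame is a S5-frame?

1. ¬((q ∧ (q ∨ □(¬r → ¬s))) → (◇p ∨ r)), 0
2. q ∧ (q ∨ □(¬r → ¬s)), 0   [¬→-rule on 1]
3. ¬(◇p ∨ r), 0   [¬→-rule on 1]
4. q, 0   [∧-rule on 2]
5. q ∨ □(¬r → ¬s), 0   [∧-rule on 2]
6. ¬◇p, 0   [¬∨-rule on 3]
7. ¬r, 0   [¬∨-rule on 3]
8. ¬p, 0   [¬◇-rule on 6 via 0R0]
9. □(¬r → ¬s), 0   [∨-rule on 5 (branches; this branch)]
10. ¬r → ¬s, 0   [□-rule on 9 via 0R0]
11. ¬s, 0   [→-rule on 10 (branches; this branch)]
Accessibility: 0R0

Yes, satisfiable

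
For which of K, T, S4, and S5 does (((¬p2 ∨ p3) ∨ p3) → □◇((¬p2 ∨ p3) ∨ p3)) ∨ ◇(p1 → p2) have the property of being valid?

T-tableau for the negation ¬((((¬p2 ∨ p3) ∨ p3) → □◇((¬p2 ∨ p3) ∨ p3)) ∨ ◇(p1 → p2)):
1. ¬((((¬p2 ∨ p3) ∨ p3) → □◇((¬p2 ∨ p3) ∨ p3)) ∨ ◇(p1 → p2)), 0
2. ¬(((¬p2 ∨ p3) ∨ p3) → □◇((¬p2 ∨ p3) ∨ p3)), 0
3. ¬◇(p1 → p2), 0
4. (¬p2 ∨ p3) ∨ p3, 0
5. ¬□◇((¬p2 ∨ p3) ∨ p3), 0
6. ¬(p1 → p2), 0
7. p1, 0
8. ¬p2, 0
9. ¬p2 ∨ p3, 0
10. p3, 0
11. ¬◇((¬p2 ∨ p3) ∨ p3), 1
12. ¬(p1 → p2), 1
13. p1, 1
14. ¬p2, 1
15. ¬((¬p2 ∨ p3) ∨ p3), 1
16. ¬(¬p2 ∨ p3), 1
17. ¬p3, 1
18. p2, 1
Accessibility: 0R0, 0R1, 1R1
Branch closes: p2 and ¬p2 both at 1.
Every branch closes (one shown): valid in T, hence also in S4, S5 (every theorem of T is a theorem of S4 and S5).
K-tableau for the negation ¬((((¬p2 ∨ p3) ∨ p3) → □◇((¬p2 ∨ p3) ∨ p3)) ∨ ◇(p1 → p2)):
1. ¬((((¬p2 ∨ p3) ∨ p3) → □◇((¬p2 ∨ p3) ∨ p3)) ∨ ◇(p1 → p2)), 0
2. ¬(((¬p2 ∨ p3) ∨ p3) → □◇((¬p2 ∨ p3) ∨ p3)), 0
3. ¬◇(p1 → p2), 0
4. (¬p2 ∨ p3) ∨ p3, 0
5. ¬□◇((¬p2 ∨ p3) ∨ p3), 0
6. p3, 0
7. ¬◇((¬p2 ∨ p3) ∨ p3), 1
8. ¬(p1 → p2), 1
9. p1, 1
10. ¬p2, 1
Accessibility: 0R1
Complete open branch: countermodel on a K-frame, so not valid in K.

T, S4, S5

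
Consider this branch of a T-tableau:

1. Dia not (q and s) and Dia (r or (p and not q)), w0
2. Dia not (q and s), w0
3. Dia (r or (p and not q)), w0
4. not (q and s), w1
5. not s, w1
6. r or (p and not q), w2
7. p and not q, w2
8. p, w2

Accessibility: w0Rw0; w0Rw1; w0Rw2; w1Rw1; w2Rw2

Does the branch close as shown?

There is no literal clash: for every atom and world, at most one sign appears.

Not closed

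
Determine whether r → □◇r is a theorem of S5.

Valid

Tableau for the negation ¬(r → □◇r):
1. ¬(r → □◇r), w0
2. r, w0   [¬→-rule on 1]
3. ¬□◇r, w0   [¬→-rule on 1]
4. ¬◇r, w1   [¬□-rule on 3: fresh world w1, w0Rw1]
5. ¬r, w0   [¬◇-rule on 4 via w1Rw0]
Accessibility: w0Rw0, w0Rw1, w1Rw0, w1Rw1
Branch closes: r and ¬r both at w0.
Every branch of the negation's tableau closes; the branch above is one of them.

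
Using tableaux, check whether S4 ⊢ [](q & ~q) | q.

No, not valid

Tableau for the negation ~([](q & ~q) | q):
1. ~([](q & ~q) | q), 0
2. ~[](q & ~q), 0
3. ~q, 0
4. ~(q & ~q), 1
5. q, 1
Accessibility: 0R0, 0R1, 1R1
The negation has an open branch (countermodel exists).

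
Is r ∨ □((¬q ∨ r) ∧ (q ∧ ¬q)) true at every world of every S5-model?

No, not valid

Tableau for the negation ¬(r ∨ □((¬q ∨ r) ∧ (q ∧ ¬q))):
1. ¬(r ∨ □((¬q ∨ r) ∧ (q ∧ ¬q))), w0
2. ¬r, w0
3. ¬□((¬q ∨ r) ∧ (q ∧ ¬q)), w0
4. ¬((¬q ∨ r) ∧ (q ∧ ¬q)), w1
5. ¬(q ∧ ¬q), w1
6. q, w1
Accessibility: w0Rw0, w0Rw1, w1Rw0, w1Rw1
The negation has an open branch (countermodel exists).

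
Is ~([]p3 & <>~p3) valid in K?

Tableau for the negation []p3 & <>~p3:
1. []p3 & <>~p3, u
2. []p3, u
3. <>~p3, u
4. ~p3, v
5. p3, v
Accessibility: uRv
Branch closes: p3 and ~p3 both at v.
All branches of the negation close; one closing branch shown above.

Valid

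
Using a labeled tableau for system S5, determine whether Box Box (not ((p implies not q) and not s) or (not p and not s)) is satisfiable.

1. Box Box (not ((p implies not q) and not s) or (not p and not s)), 0
2. Box (not ((p implies not q) and not s) or (not p and not s)), 0
3. not ((p implies not q) and not s) or (not p and not s), 0
4. not p and not s, 0
5. not p, 0
6. not s, 0
Accessibility: 0R0

Satisfiable (open branch found)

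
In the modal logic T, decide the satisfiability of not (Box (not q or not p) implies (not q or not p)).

1. not (Box (not q or not p) implies (not q or not p)), w0
2. Box (not q or not p), w0
3. not (not q or not p), w0
4. q, w0
5. p, w0
6. not q or not p, w0
7. not p, w0
Accessibility: w0Rw0
Branch closes: p and not p both at w0.
All branches of the tableau close; one closing branch shown above.

Unsatisfiable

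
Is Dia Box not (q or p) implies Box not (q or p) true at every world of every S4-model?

Invalid (countermodel exists)

Tableau for the negation not (Dia Box not (q or p) implies Box not (q or p)):
1. not (Dia Box not (q or p) implies Box not (q or p)), u
2. Dia Box not (q or p), u   [neg-implies-rule on 1]
3. not Box not (q or p), u   [neg-implies-rule on 1]
4. Box not (q or p), v   [Dia-rule on 2: fresh world v, uRv]
5. not (q or p), v   [Box-rule on 4 via vRv]
6. not q, v   [neg-or-rule on 5]
7. not p, v   [neg-or-rule on 5]
8. q or p, w   [neg-Box-rule on 3: fresh world w, uRw]
9. p, w   [or-rule on 8 (branches; this branch)]
Accessibility: uRu, uRv, uRw, vRv, wRw
The negation has an open branch (countermodel exists).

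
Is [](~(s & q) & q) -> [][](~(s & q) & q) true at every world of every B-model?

Not valid

Tableau for the negation ~([](~(s & q) & q) -> [][](~(s & q) & q)):
1. ~([](~(s & q) & q) -> [][](~(s & q) & q)), w0
2. [](~(s & q) & q), w0
3. ~[][](~(s & q) & q), w0
4. ~(s & q) & q, w0
5. ~(s & q), w0
6. q, w0
7. ~s, w0
8. ~[](~(s & q) & q), w1
9. ~(s & q) & q, w1
10. ~(s & q), w1
11. q, w1
12. ~s, w1
13. ~(~(s & q) & q), w2
14. ~q, w2
Accessibility: w0Rw0, w0Rw1, w1Rw0, w1Rw1, w1Rw2, w2Rw1, w2Rw2
The negation has an open branch (countermodel exists).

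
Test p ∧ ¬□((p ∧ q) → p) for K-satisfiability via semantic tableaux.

1. p ∧ ¬□((p ∧ q) → p), u
2. p, u
3. ¬□((p ∧ q) → p), u
4. ¬((p ∧ q) → p), v
5. p ∧ q, v
6. ¬p, v
7. p, v
8. q, v
Accessibility: uRv
Branch closes: p and ¬p both at v.
(One branch shown.) All branches close.

Unsatisfiable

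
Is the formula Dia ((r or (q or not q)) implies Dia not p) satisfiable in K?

1. Dia ((r or (q or not q)) implies Dia not p), w0
2. (r or (q or not q)) implies Dia not p, w1
3. Dia not p, w1
4. not p, w2
Accessibility: w0Rw1, w1Rw2

Satisfiable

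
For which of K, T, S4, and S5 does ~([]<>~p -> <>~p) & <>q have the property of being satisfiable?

K-tableau for the formula:
1. ~([]<>~p -> <>~p) & <>q, 0
2. ~([]<>~p -> <>~p), 0
3. <>q, 0
4. []<>~p, 0
5. ~<>~p, 0
6. q, 1
7. <>~p, 1
8. p, 1
9. ~p, 2
Accessibility: 0R1, 1R2
Complete open branch: satisfiable in K.
T-tableau for the formula:
1. ~([]<>~p -> <>~p) & <>q, 0
2. ~([]<>~p -> <>~p), 0
3. <>q, 0
4. []<>~p, 0
5. ~<>~p, 0
6. <>~p, 0
7. p, 0
8. q, 1
9. <>~p, 1
10. p, 1
11. ~p, 2
12. <>~p, 2
13. p, 2
Accessibility: 0R0, 0R1, 0R2, 1R1, 2R2
Branch closes: p and ~p both at 2.
Every branch closes (one shown): unsatisfiable in T, hence also in S4, S5 (every S4/S5-frame is a T-frame).

K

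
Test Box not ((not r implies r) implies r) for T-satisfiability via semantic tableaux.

1. Box not ((not r implies r) implies r), u
2. not ((not r implies r) implies r), u
3. not r implies r, u
4. not r, u
5. r, u
Accessibility: uRu
Branch closes: r and not r both at u.
(One branch shown.) All branches close.

Unsatisfiable (every branch closes)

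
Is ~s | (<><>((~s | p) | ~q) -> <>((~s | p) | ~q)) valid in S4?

Valid in S4

Tableau for the negation ~(~s | (<><>((~s | p) | ~q) -> <>((~s | p) | ~q))):
1. ~(~s | (<><>((~s | p) | ~q) -> <>((~s | p) | ~q))), 0
2. s, 0   [~|-rule on 1]
3. ~(<><>((~s | p) | ~q) -> <>((~s | p) | ~q)), 0   [~|-rule on 1]
4. <><>((~s | p) | ~q), 0   [~->-rule on 3]
5. ~<>((~s | p) | ~q), 0   [~->-rule on 3]
6. ~((~s | p) | ~q), 0   [~<>-rule on 5 via 0R0]
7. ~(~s | p), 0   [~|-rule on 6]
8. q, 0   [~|-rule on 6]
9. ~p, 0   [~|-rule on 7]
10. <>((~s | p) | ~q), 1   [<>-rule on 4: fresh world 1, 0R1]
11. ~((~s | p) | ~q), 1   [~<>-rule on 5 via 0R1]
12. ~(~s | p), 1   [~|-rule on 11]
13. q, 1   [~|-rule on 11]
14. s, 1   [~|-rule on 12]
15. ~p, 1   [~|-rule on 12]
16. (~s | p) | ~q, 2   [<>-rule on 10: fresh world 2, 1R2]
17. ~((~s | p) | ~q), 2   [~<>-rule on 5 via 0R2]
18. ~(~s | p), 2   [~|-rule on 17]
19. q, 2   [~|-rule on 17]
20. s, 2   [~|-rule on 18]
21. ~p, 2   [~|-rule on 18]
22. ~s | p, 2   [|-rule on 16 (branches; this branch)]
23. p, 2   [|-rule on 22 (branches; this branch)]
Accessibility: 0R0, 0R1, 0R2, 1R1, 1R2, 2R2
Branch closes: p and ~p both at 2.
All branches of the negation close; one closing branch shown above.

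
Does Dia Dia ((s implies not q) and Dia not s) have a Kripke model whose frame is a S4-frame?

Satisfiable (open branch found)

1. Dia Dia ((s implies not q) and Dia not s), 0
2. Dia ((s implies not q) and Dia not s), 1
3. (s implies not q) and Dia not s, 2
4. s implies not q, 2
5. Dia not s, 2
6. not q, 2
7. not s, 3
Accessibility: 0R0, 0R1, 0R2, 0R3, 1R1, 1R2, 1R3, 2R2, 2R3, 3R3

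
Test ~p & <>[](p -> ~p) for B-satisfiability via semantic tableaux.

1. ~p & <>[](p -> ~p), 0
2. ~p, 0
3. <>[](p -> ~p), 0
4. [](p -> ~p), 1
5. p -> ~p, 0
6. p -> ~p, 1
7. ~p, 1
Accessibility: 0R0, 0R1, 1R0, 1R1

Satisfiable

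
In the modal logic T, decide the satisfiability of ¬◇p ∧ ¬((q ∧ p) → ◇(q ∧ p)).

No, unsatisfiable

1. ¬◇p ∧ ¬((q ∧ p) → ◇(q ∧ p)), w0
2. ¬◇p, w0
3. ¬((q ∧ p) → ◇(q ∧ p)), w0
4. q ∧ p, w0
5. ¬◇(q ∧ p), w0
6. q, w0
7. p, w0
8. ¬p, w0
Accessibility: w0Rw0
Branch closes: p and ¬p both at w0.
All branches of the tableau close; one closing branch shown above.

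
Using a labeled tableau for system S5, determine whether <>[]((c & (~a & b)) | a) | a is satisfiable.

1. <>[]((c & (~a & b)) | a) | a, w0
2. a, w0
Accessibility: w0Rw0

Yes, satisfiable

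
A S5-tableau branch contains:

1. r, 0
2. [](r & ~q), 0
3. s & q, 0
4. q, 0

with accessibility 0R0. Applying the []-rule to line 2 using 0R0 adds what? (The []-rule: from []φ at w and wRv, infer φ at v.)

r & ~q, 0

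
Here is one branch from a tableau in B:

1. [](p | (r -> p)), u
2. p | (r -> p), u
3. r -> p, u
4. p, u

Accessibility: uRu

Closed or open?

No atom appears with both signs at the same world.

No, open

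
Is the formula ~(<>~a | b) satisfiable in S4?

1. ~(<>~a | b), w0
2. ~<>~a, w0
3. ~b, w0
4. a, w0
Accessibility: w0Rw0

Satisfiable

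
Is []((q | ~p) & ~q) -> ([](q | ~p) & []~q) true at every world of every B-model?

Tableau for the negation ~([]((q | ~p) & ~q) -> ([](q | ~p) & []~q)):
1. ~([]((q | ~p) & ~q) -> ([](q | ~p) & []~q)), u
2. []((q | ~p) & ~q), u
3. ~([](q | ~p) & []~q), u
4. (q | ~p) & ~q, u
5. q | ~p, u
6. ~q, u
7. ~[](q | ~p), u
8. ~p, u
9. ~(q | ~p), v
10. ~q, v
11. p, v
12. (q | ~p) & ~q, v
13. q | ~p, v
14. ~p, v
Accessibility: uRu, uRv, vRu, vRv
Branch closes: p and ~p both at v.
All branches of the negation close; one closing branch shown above.

Valid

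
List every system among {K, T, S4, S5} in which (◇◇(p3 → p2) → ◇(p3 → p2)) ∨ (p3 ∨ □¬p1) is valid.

T-tableau for the negation ¬((◇◇(p3 → p2) → ◇(p3 → p2)) ∨ (p3 ∨ □¬p1)):
1. ¬((◇◇(p3 → p2) → ◇(p3 → p2)) ∨ (p3 ∨ □¬p1)), u
2. ¬(◇◇(p3 → p2) → ◇(p3 → p2)), u
3. ¬(p3 ∨ □¬p1), u
4. ◇◇(p3 → p2), u
5. ¬◇(p3 → p2), u
6. ¬p3, u
7. ¬□¬p1, u
8. ¬(p3 → p2), u
9. p3, u
10. ¬p2, u
Accessibility: uRu
Branch closes: p3 and ¬p3 both at u.
Every branch closes (one shown): valid in T, hence also in S4, S5 (every theorem of T is a theorem of S4 and S5).
K-tableau for the negation ¬((◇◇(p3 → p2) → ◇(p3 → p2)) ∨ (p3 ∨ □¬p1)):
1. ¬((◇◇(p3 → p2) → ◇(p3 → p2)) ∨ (p3 ∨ □¬p1)), u
2. ¬(◇◇(p3 → p2) → ◇(p3 → p2)), u
3. ¬(p3 ∨ □¬p1), u
4. ◇◇(p3 → p2), u
5. ¬◇(p3 → p2), u
6. ¬p3, u
7. ¬□¬p1, u
8. ◇(p3 → p2), v
9. ¬(p3 → p2), v
10. p3, v
11. ¬p2, v
12. p1, w
13. ¬(p3 → p2), w
14. p3, w
15. ¬p2, w
16. p3 → p2, x
17. p2, x
Accessibility: uRv, uRw, vRx
Complete open branch: countermodel on a K-frame, so not valid in K.

T, S4, S5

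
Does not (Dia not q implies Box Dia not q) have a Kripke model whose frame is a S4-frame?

Satisfiable (open branch found)

1. not (Dia not q implies Box Dia not q), 0
2. Dia not q, 0
3. not Box Dia not q, 0
4. not q, 1
5. not Dia not q, 2
6. q, 2
Accessibility: 0R0, 0R1, 0R2, 1R1, 2R2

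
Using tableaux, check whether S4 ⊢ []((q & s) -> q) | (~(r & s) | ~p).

Valid in S4

Tableau for the negation ~([]((q & s) -> q) | (~(r & s) | ~p)):
1. ~([]((q & s) -> q) | (~(r & s) | ~p)), w0
2. ~[]((q & s) -> q), w0
3. ~(~(r & s) | ~p), w0
4. r & s, w0
5. p, w0
6. r, w0
7. s, w0
8. ~((q & s) -> q), w1
9. q & s, w1
10. ~q, w1
11. q, w1
12. s, w1
Accessibility: w0Rw0, w0Rw1, w1Rw1
Branch closes: q and ~q both at w1.
Every branch of the negation's tableau closes; the branch above is one of them.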